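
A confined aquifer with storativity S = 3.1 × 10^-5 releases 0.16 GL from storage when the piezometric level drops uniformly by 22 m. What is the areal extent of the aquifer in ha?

A ≈ 23500 ha

ΔV = 0.16 GL = 1.6 × 10^5 m³
A = ΔV / (S × Δh) = 1.6 × 10^5 / (3.1 × 10^-5 × 22) = 2.346 × 10^8 m²
A = 2.346 × 10^8 m² = 23460 ha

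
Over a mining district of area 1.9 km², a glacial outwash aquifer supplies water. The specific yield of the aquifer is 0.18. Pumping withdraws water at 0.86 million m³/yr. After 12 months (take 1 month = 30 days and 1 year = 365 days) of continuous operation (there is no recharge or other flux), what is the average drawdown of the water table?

Δh ≈ 2.48 m

A = 1.9 km² = 1.9 × 10^6 m²
Q = 0.86 million m³/yr = 2356 m³/d
t = 12 months = 360 d
ΔV = Q × t = 2356 m³/d × 360 d = 8.482 × 10^5 m³
Δh = ΔV / (Sy × A) = 8.482 × 10^5 / (0.18 × 1.9 × 10^6) = 2.48 m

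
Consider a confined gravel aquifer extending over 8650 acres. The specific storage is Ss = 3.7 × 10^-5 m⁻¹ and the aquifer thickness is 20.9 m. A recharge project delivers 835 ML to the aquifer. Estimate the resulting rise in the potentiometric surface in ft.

S = Ss × b = 3.7 × 10^-5 m⁻¹ × 20.9 m = 7.733 × 10^-4
A = 8650 acres = 3.501 × 10^7 m²
ΔV = 835 ML = 8.35 × 10^5 m³
Δh = ΔV / (S × A) = 8.35 × 10^5 m³ / (7.733 × 10^-4 × 3.501 × 10^7 m²) = 30.85 m
Δh = 30.85 m = 101.2 ft

Δh ≈ 101 ft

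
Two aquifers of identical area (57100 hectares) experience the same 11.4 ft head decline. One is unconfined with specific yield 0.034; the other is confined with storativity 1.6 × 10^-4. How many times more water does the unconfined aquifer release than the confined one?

A = 57100 hectares = 5.71 × 10^8 m²
Δh = 11.4 ft = 3.475 m
Unconfined: ΔV_u = Sy × A × Δh = 0.034 × 5.71 × 10^8 × 3.475 = 6.746 × 10^7 m³
Confined: ΔV_c = S × A × Δh = 1.6 × 10^-4 × 5.71 × 10^8 × 3.475 = 3.175 × 10^5 m³
Ratio = ΔV_u / ΔV_c = Sy / S = 0.034 / 1.6 × 10^-4 = 212.5

ΔV_u / ΔV_c ≈ 212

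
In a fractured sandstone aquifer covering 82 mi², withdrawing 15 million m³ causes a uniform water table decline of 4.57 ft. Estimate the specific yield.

Sy ≈ 0.051

A = 82 mi² = 2.124 × 10^8 m²
Δh = 4.57 ft = 1.393 m
ΔV = 15 million m³ = 1.5 × 10^7 m³
Sy = ΔV / (A × Δh) = 1.5 × 10^7 m³ / (2.124 × 10^8 m² × 1.393 m) = 0.0507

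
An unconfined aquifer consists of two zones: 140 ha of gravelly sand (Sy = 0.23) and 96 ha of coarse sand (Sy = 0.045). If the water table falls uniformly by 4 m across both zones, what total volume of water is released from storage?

ΔV ≈ 1.46 × 10^6 m³

A₁ = 140 ha = 1.4 × 10^6 m²; A₂ = 96 ha = 9.6 × 10^5 m²
ΔV₁ = 0.23 × 1.4 × 10^6 × 4 = 1.288 × 10^6 m³
ΔV₂ = 0.045 × 9.6 × 10^5 × 4 = 1.728 × 10^5 m³
ΔV = ΔV₁ + ΔV₂ = 1.461 × 10^6 m³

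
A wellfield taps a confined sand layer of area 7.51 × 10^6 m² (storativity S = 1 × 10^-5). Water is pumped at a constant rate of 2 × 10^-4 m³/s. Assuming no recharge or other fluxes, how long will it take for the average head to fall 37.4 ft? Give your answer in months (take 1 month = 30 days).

t ≈ 1.65 months

Δh = 37.4 ft = 11.4 m
ΔV = S × A × Δh = 1 × 10^-5 × 7.51 × 10^6 × 11.4 = 856.1 m³
Q = 2 × 10^-4 m³/s = 17.28 m³/d
t = ΔV / Q = 856.1 m³ / 17.28 m³/d = 49.54 d
t = 49.54 d ≈ 1.651 months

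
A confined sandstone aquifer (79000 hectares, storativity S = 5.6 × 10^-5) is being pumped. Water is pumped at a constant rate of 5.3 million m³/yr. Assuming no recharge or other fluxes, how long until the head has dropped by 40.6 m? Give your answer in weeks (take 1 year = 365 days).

t ≈ 17.7 weeks

A = 79000 hectares = 7.9 × 10^8 m²
ΔV = S × A × Δh = 5.6 × 10^-5 × 7.9 × 10^8 × 40.6 = 1.796 × 10^6 m³
Q = 5.3 million m³/yr = 14520 m³/d
t = ΔV / Q = 1.796 × 10^6 m³ / 14520 m³/d = 123.7 d
t = 123.7 d ≈ 17.67 weeks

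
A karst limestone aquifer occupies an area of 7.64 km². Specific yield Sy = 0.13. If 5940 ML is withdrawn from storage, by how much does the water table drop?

Δh ≈ 5.98 m

A = 7.64 km² = 7.64 × 10^6 m²
ΔV = 5940 ML = 5.94 × 10^6 m³
Δh = ΔV / (Sy × A) = 5.94 × 10^6 m³ / (0.13 × 7.64 × 10^6 m²) = 5.981 m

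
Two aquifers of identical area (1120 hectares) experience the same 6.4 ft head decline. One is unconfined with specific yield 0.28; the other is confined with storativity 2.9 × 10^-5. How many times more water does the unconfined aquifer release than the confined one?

ΔV_u / ΔV_c ≈ 9660

A = 1120 hectares = 1.12 × 10^7 m²
Δh = 6.4 ft = 1.951 m
Unconfined: ΔV_u = Sy × A × Δh = 0.28 × 1.12 × 10^7 × 1.951 = 6.117 × 10^6 m³
Confined: ΔV_c = S × A × Δh = 2.9 × 10^-5 × 1.12 × 10^7 × 1.951 = 633.6 m³
Ratio = ΔV_u / ΔV_c = Sy / S = 0.28 / 2.9 × 10^-5 = 9655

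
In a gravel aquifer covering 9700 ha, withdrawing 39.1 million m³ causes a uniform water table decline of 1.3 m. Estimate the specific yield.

A = 9700 ha = 9.7 × 10^7 m²
ΔV = 39.1 million m³ = 3.91 × 10^7 m³
Sy = ΔV / (A × Δh) = 3.91 × 10^7 m³ / (9.7 × 10^7 m² × 1.3 m) = 0.3101

Sy ≈ 0.31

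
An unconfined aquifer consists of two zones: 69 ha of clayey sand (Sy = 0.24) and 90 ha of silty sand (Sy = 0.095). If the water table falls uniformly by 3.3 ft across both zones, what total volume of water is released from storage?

A₁ = 69 ha = 6.9 × 10^5 m²; A₂ = 90 ha = 9 × 10^5 m²
Δh = 3.3 ft = 1.006 m
ΔV₁ = 0.24 × 6.9 × 10^5 × 1.006 = 1.666 × 10^5 m³
ΔV₂ = 0.095 × 9 × 10^5 × 1.006 = 86000 m³
ΔV = ΔV₁ + ΔV₂ = 2.526 × 10^5 m³

ΔV ≈ 2.53 × 10^5 m³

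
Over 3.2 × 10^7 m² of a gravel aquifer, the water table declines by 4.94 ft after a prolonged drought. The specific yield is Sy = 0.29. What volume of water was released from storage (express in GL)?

Δh = 4.94 ft = 1.506 m
ΔV = Sy × A × Δh = 0.29 × 3.2 × 10^7 m² × 1.506 m = 1.397 × 10^7 m³
ΔV = 1.397 × 10^7 m³ = 13.97 GL

ΔV ≈ 14 GL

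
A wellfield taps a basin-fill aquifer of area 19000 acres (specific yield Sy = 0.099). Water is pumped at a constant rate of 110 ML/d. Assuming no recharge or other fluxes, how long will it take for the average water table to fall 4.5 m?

A = 19000 acres = 7.689 × 10^7 m²
ΔV = Sy × A × Δh = 0.099 × 7.689 × 10^7 × 4.5 = 3.425 × 10^7 m³
Q = 110 ML/d = 1.1 × 10^5 m³/d
t = ΔV / Q = 3.425 × 10^7 m³ / 1.1 × 10^5 m³/d = 311.4 d

t ≈ 311 days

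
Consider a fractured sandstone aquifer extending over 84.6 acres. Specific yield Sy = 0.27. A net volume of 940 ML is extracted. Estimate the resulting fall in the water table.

A = 84.6 acres = 3.424 × 10^5 m²
ΔV = 940 ML = 9.4 × 10^5 m³
Δh = ΔV / (Sy × A) = 9.4 × 10^5 m³ / (0.27 × 3.424 × 10^5 m²) = 10.17 m

Δh ≈ 10.2 m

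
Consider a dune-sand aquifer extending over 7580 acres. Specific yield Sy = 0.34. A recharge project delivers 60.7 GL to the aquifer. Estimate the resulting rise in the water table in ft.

A = 7580 acres = 3.068 × 10^7 m²
ΔV = 60.7 GL = 6.07 × 10^7 m³
Δh = ΔV / (Sy × A) = 6.07 × 10^7 m³ / (0.34 × 3.068 × 10^7 m²) = 5.82 m
Δh = 5.82 m = 19.09 ft

Δh ≈ 19.1 ft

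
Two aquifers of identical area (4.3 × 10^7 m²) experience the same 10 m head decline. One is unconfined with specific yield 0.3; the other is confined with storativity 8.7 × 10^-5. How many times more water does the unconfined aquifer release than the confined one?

ΔV_u / ΔV_c ≈ 3450

Unconfined: ΔV_u = Sy × A × Δh = 0.3 × 4.3 × 10^7 × 10 = 1.29 × 10^8 m³
Confined: ΔV_c = S × A × Δh = 8.7 × 10^-5 × 4.3 × 10^7 × 10 = 37410 m³
Ratio = ΔV_u / ΔV_c = Sy / S = 0.3 / 8.7 × 10^-5 = 3448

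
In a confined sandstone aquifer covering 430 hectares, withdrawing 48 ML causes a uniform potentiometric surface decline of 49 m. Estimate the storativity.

S ≈ 2.3 × 10^-4

A = 430 hectares = 4.3 × 10^6 m²
ΔV = 48 ML = 48000 m³
S = ΔV / (A × Δh) = 48000 m³ / (4.3 × 10^6 m² × 49 m) = 2.278 × 10^-4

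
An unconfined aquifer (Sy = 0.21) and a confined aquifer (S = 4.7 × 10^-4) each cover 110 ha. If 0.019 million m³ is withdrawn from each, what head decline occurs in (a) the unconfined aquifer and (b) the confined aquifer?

A = 110 ha = 1.1 × 10^6 m²
ΔV = 0.019 million m³ = 19000 m³
Unconfined: Δh_u = ΔV/(Sy·A) = 19000/(0.21 × 1.1 × 10^6) = 0.08225 m
Confined: Δh_c = ΔV/(S·A) = 19000/(4.7 × 10^-4 × 1.1 × 10^6) = 36.75 m

Δh_u ≈ 0.0823 m; Δh_c ≈ 36.8 m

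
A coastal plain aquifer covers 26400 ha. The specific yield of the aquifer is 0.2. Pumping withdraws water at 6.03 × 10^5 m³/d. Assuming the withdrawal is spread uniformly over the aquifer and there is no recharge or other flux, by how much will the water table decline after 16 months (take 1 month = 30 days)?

Δh ≈ 5.48 m

A = 26400 ha = 2.64 × 10^8 m²
t = 16 months = 480 d
ΔV = Q × t = 6.03 × 10^5 m³/d × 480 d = 2.894 × 10^8 m³
Δh = ΔV / (Sy × A) = 2.894 × 10^8 / (0.2 × 2.64 × 10^8) = 5.482 m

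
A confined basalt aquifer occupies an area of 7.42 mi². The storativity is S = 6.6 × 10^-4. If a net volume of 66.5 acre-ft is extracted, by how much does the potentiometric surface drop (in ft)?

Δh ≈ 21.2 ft

A = 7.42 mi² = 1.922 × 10^7 m²
ΔV = 66.5 acre-ft = 82030 m³
Δh = ΔV / (S × A) = 82030 m³ / (6.6 × 10^-4 × 1.922 × 10^7 m²) = 6.467 m
Δh = 6.467 m = 21.22 ft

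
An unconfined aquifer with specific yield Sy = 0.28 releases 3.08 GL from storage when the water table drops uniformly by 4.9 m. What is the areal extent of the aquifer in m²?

ΔV = 3.08 GL = 3.08 × 10^6 m³
A = ΔV / (Sy × Δh) = 3.08 × 10^6 / (0.28 × 4.9) = 2.245 × 10^6 m²

A ≈ 2.24 × 10^6 m²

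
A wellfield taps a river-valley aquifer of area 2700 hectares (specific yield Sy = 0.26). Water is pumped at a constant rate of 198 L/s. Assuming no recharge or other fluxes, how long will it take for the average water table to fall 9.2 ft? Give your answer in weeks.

A = 2700 hectares = 2.7 × 10^7 m²
Δh = 9.2 ft = 2.804 m
ΔV = Sy × A × Δh = 0.26 × 2.7 × 10^7 × 2.804 = 1.969 × 10^7 m³
Q = 198 L/s = 17110 m³/d
t = ΔV / Q = 1.969 × 10^7 m³ / 17110 m³/d = 1151 d
t = 1151 d ≈ 164.4 weeks

t ≈ 164 weeks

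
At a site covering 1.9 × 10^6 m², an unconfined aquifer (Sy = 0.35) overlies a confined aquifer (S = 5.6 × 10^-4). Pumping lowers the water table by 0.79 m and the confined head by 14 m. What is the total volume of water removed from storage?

Unconfined: ΔV_u = Sy × A × Δh_u = 0.35 × 1.9 × 10^6 × 0.79 = 5.253 × 10^5 m³
Confined: ΔV_c = S × A × Δh_c = 5.6 × 10^-4 × 1.9 × 10^6 × 14 = 14900 m³
Total ΔV = 5.253 × 10^5 + 14900 = 5.402 × 10^5 m³

ΔV ≈ 5.4 × 10^5 m³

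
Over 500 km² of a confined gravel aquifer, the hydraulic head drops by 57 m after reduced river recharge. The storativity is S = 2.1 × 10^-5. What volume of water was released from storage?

ΔV ≈ 5.99 × 10^5 m³

A = 500 km² = 5 × 10^8 m²
ΔV = S × A × Δh = 2.1 × 10^-5 × 5 × 10^8 m² × 57 m = 5.985 × 10^5 m³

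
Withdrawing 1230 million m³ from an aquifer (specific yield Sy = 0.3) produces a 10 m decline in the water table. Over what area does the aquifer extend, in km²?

A ≈ 410 km²

ΔV = 1230 million m³ = 1.23 × 10^9 m³
A = ΔV / (Sy × Δh) = 1.23 × 10^9 / (0.3 × 10) = 4.1 × 10^8 m²
A = 4.1 × 10^8 m² = 410 km²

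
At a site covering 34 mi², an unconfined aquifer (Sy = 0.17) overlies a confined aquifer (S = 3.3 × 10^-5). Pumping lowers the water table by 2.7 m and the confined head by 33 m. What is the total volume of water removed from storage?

A = 34 mi² = 8.806 × 10^7 m²
Unconfined: ΔV_u = Sy × A × Δh_u = 0.17 × 8.806 × 10^7 × 2.7 = 4.042 × 10^7 m³
Confined: ΔV_c = S × A × Δh_c = 3.3 × 10^-5 × 8.806 × 10^7 × 33 = 95900 m³
Total ΔV = 4.042 × 10^7 + 95900 = 4.052 × 10^7 m³

ΔV ≈ 4.05 × 10^7 m³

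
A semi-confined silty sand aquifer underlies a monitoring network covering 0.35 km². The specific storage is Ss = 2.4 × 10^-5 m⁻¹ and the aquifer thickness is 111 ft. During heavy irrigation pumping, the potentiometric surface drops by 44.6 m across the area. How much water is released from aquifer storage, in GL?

b = 111 ft = 33.83 m
S = Ss × b = 2.4 × 10^-5 m⁻¹ × 33.83 m = 8.12 × 10^-4
A = 0.35 km² = 3.5 × 10^5 m²
ΔV = S × A × Δh = 8.12 × 10^-4 × 3.5 × 10^5 m² × 44.6 m = 12680 m³
ΔV = 12680 m³ = 0.01268 GL

ΔV ≈ 0.0127 GL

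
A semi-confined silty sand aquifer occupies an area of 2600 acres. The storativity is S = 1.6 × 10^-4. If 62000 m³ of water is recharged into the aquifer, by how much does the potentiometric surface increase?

A = 2600 acres = 1.052 × 10^7 m²
Δh = ΔV / (S × A) = 62000 m³ / (1.6 × 10^-4 × 1.052 × 10^7 m²) = 36.83 m

Δh ≈ 36.8 m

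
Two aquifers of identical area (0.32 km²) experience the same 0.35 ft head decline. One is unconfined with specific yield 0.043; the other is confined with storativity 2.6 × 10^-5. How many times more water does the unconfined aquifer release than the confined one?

ΔV_u / ΔV_c ≈ 1650

A = 0.32 km² = 3.2 × 10^5 m²
Δh = 0.35 ft = 0.1067 m
Unconfined: ΔV_u = Sy × A × Δh = 0.043 × 3.2 × 10^5 × 0.1067 = 1468 m³
Confined: ΔV_c = S × A × Δh = 2.6 × 10^-5 × 3.2 × 10^5 × 0.1067 = 0.8876 m³
Ratio = ΔV_u / ΔV_c = Sy / S = 0.043 / 2.6 × 10^-5 = 1654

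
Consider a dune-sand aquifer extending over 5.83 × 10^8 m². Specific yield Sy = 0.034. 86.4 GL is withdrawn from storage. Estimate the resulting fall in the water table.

Δh ≈ 4.36 m

ΔV = 86.4 GL = 8.64 × 10^7 m³
Δh = ΔV / (Sy × A) = 8.64 × 10^7 m³ / (0.034 × 5.83 × 10^8 m²) = 4.359 m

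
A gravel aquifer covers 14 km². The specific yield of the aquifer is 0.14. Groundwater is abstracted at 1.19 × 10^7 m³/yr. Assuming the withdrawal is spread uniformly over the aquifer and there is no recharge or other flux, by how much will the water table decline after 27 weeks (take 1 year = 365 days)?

A = 14 km² = 1.4 × 10^7 m²
Q = 1.19 × 10^7 m³/yr = 32600 m³/d
t = 27 weeks = 189 d
ΔV = Q × t = 32600 m³/d × 189 d = 6.162 × 10^6 m³
Δh = ΔV / (Sy × A) = 6.162 × 10^6 / (0.14 × 1.4 × 10^7) = 3.144 m

Δh ≈ 3.14 m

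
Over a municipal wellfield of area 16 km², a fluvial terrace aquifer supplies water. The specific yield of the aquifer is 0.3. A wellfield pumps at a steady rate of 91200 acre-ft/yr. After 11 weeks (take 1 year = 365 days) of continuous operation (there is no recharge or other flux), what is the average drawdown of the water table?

A = 16 km² = 1.6 × 10^7 m²
Q = 91200 acre-ft/yr = 3.082 × 10^5 m³/d
t = 11 weeks = 77 d
ΔV = Q × t = 3.082 × 10^5 m³/d × 77 d = 2.373 × 10^7 m³
Δh = ΔV / (Sy × A) = 2.373 × 10^7 / (0.3 × 1.6 × 10^7) = 4.944 m

Δh ≈ 4.94 m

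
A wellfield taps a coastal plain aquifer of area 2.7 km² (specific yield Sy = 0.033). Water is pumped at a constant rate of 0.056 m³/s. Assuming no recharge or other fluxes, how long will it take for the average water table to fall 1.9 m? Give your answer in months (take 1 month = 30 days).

A = 2.7 km² = 2.7 × 10^6 m²
ΔV = Sy × A × Δh = 0.033 × 2.7 × 10^6 × 1.9 = 1.693 × 10^5 m³
Q = 0.056 m³/s = 4838 m³/d
t = ΔV / Q = 1.693 × 10^5 m³ / 4838 m³/d = 34.99 d
t = 34.99 d ≈ 1.166 months

t ≈ 1.17 months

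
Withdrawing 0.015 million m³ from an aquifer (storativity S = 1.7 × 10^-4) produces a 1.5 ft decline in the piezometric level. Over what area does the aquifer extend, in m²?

Δh = 1.5 ft = 0.4572 m
ΔV = 0.015 million m³ = 15000 m³
A = ΔV / (S × Δh) = 15000 / (1.7 × 10^-4 × 0.4572) = 1.93 × 10^8 m²

A ≈ 1.93 × 10^8 m²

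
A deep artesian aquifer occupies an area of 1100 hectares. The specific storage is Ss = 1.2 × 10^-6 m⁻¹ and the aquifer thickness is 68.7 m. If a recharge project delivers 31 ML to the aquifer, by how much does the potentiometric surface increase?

S = Ss × b = 1.2 × 10^-6 m⁻¹ × 68.7 m = 8.244 × 10^-5
A = 1100 hectares = 1.1 × 10^7 m²
ΔV = 31 ML = 31000 m³
Δh = ΔV / (S × A) = 31000 m³ / (8.244 × 10^-5 × 1.1 × 10^7 m²) = 34.18 m

Δh ≈ 34.2 m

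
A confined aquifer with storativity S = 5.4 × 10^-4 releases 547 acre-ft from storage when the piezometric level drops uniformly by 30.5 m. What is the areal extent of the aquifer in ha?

A ≈ 4100 ha

ΔV = 547 acre-ft = 6.747 × 10^5 m³
A = ΔV / (S × Δh) = 6.747 × 10^5 / (5.4 × 10^-4 × 30.5) = 4.097 × 10^7 m²
A = 4.097 × 10^7 m² = 4097 ha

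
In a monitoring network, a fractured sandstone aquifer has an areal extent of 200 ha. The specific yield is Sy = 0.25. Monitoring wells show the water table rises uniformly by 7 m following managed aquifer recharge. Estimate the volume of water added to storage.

ΔV ≈ 3.5 × 10^6 m³

A = 200 ha = 2 × 10^6 m²
ΔV = Sy × A × Δh = 0.25 × 2 × 10^6 m² × 7 m = 3.5 × 10^6 m³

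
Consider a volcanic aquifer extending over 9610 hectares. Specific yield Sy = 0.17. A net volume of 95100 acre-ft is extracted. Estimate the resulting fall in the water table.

A = 9610 hectares = 9.61 × 10^7 m²
ΔV = 95100 acre-ft = 1.173 × 10^8 m³
Δh = ΔV / (Sy × A) = 1.173 × 10^8 m³ / (0.17 × 9.61 × 10^7 m²) = 7.18 m

Δh ≈ 7.18 m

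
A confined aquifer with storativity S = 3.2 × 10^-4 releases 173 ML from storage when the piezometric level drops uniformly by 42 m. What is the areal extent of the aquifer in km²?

A ≈ 12.9 km²

ΔV = 173 ML = 1.73 × 10^5 m³
A = ΔV / (S × Δh) = 1.73 × 10^5 / (3.2 × 10^-4 × 42) = 1.287 × 10^7 m²
A = 1.287 × 10^7 m² = 12.87 km²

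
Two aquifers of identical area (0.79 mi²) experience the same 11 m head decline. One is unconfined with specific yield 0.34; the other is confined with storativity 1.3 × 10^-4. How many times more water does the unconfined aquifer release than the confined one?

A = 0.79 mi² = 2.046 × 10^6 m²
Unconfined: ΔV_u = Sy × A × Δh = 0.34 × 2.046 × 10^6 × 11 = 7.652 × 10^6 m³
Confined: ΔV_c = S × A × Δh = 1.3 × 10^-4 × 2.046 × 10^6 × 11 = 2926 m³
Ratio = ΔV_u / ΔV_c = Sy / S = 0.34 / 1.3 × 10^-4 = 2615

ΔV_u / ΔV_c ≈ 2620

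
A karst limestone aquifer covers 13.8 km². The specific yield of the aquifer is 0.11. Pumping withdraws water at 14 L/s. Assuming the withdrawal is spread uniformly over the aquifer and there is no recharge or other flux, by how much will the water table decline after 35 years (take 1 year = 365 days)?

Δh ≈ 10.2 m

A = 13.8 km² = 1.38 × 10^7 m²
Q = 14 L/s = 1210 m³/d
t = 35 years = 12780 d
ΔV = Q × t = 1210 m³/d × 12780 d = 1.545 × 10^7 m³
Δh = ΔV / (Sy × A) = 1.545 × 10^7 / (0.11 × 1.38 × 10^7) = 10.18 m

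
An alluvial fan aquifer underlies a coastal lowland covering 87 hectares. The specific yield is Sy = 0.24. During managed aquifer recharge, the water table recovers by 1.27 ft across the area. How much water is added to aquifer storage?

ΔV ≈ 80800 m³

A = 87 hectares = 8.7 × 10^5 m²
Δh = 1.27 ft = 0.3871 m
ΔV = Sy × A × Δh = 0.24 × 8.7 × 10^5 m² × 0.3871 m = 80830 m³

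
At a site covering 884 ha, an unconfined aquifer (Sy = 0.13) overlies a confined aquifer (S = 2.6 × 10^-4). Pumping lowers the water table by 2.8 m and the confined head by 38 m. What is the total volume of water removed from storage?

A = 884 ha = 8.84 × 10^6 m²
Unconfined: ΔV_u = Sy × A × Δh_u = 0.13 × 8.84 × 10^6 × 2.8 = 3.218 × 10^6 m³
Confined: ΔV_c = S × A × Δh_c = 2.6 × 10^-4 × 8.84 × 10^6 × 38 = 87340 m³
Total ΔV = 3.218 × 10^6 + 87340 = 3.305 × 10^6 m³

ΔV ≈ 3.31 × 10^6 m³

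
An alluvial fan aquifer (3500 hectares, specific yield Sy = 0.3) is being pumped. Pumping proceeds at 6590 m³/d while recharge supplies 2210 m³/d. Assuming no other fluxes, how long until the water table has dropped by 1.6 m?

A = 3500 hectares = 3.5 × 10^7 m²
ΔV = Sy × A × Δh = 0.3 × 3.5 × 10^7 × 1.6 = 1.68 × 10^7 m³
Net withdrawal = 6590 − 2210 = 4380 m³/d
t = ΔV / Q = 1.68 × 10^7 m³ / 4380 m³/d = 3836 d

t ≈ 3840 days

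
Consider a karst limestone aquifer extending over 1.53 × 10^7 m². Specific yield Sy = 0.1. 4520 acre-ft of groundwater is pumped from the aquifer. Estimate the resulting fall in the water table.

ΔV = 4520 acre-ft = 5.575 × 10^6 m³
Δh = ΔV / (Sy × A) = 5.575 × 10^6 m³ / (0.1 × 1.53 × 10^7 m²) = 3.644 m

Δh ≈ 3.64 m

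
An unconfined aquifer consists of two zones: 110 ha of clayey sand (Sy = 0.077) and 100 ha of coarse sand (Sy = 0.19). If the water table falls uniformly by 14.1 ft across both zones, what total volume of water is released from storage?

A₁ = 110 ha = 1.1 × 10^6 m²; A₂ = 100 ha = 1 × 10^6 m²
Δh = 14.1 ft = 4.298 m
ΔV₁ = 0.077 × 1.1 × 10^6 × 4.298 = 3.64 × 10^5 m³
ΔV₂ = 0.19 × 1 × 10^6 × 4.298 = 8.166 × 10^5 m³
ΔV = ΔV₁ + ΔV₂ = 1.181 × 10^6 m³

ΔV ≈ 1.18 × 10^6 m³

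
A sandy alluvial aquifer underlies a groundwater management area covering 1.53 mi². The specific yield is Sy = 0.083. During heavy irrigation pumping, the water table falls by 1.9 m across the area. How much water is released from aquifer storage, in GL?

A = 1.53 mi² = 3.963 × 10^6 m²
ΔV = Sy × A × Δh = 0.083 × 3.963 × 10^6 m² × 1.9 m = 6.249 × 10^5 m³
ΔV = 6.249 × 10^5 m³ = 0.6249 GL

ΔV ≈ 0.625 GL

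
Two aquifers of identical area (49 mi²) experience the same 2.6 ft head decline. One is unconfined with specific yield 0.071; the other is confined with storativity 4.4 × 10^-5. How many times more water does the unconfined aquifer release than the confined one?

ΔV_u / ΔV_c ≈ 1610

A = 49 mi² = 1.269 × 10^8 m²
Δh = 2.6 ft = 0.7925 m
Unconfined: ΔV_u = Sy × A × Δh = 0.071 × 1.269 × 10^8 × 0.7925 = 7.141 × 10^6 m³
Confined: ΔV_c = S × A × Δh = 4.4 × 10^-5 × 1.269 × 10^8 × 0.7925 = 4425 m³
Ratio = ΔV_u / ΔV_c = Sy / S = 0.071 / 4.4 × 10^-5 = 1614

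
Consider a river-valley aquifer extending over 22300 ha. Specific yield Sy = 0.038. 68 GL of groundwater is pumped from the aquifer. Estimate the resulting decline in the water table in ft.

Δh ≈ 26.3 ft

A = 22300 ha = 2.23 × 10^8 m²
ΔV = 68 GL = 6.8 × 10^7 m³
Δh = ΔV / (Sy × A) = 6.8 × 10^7 m³ / (0.038 × 2.23 × 10^8 m²) = 8.025 m
Δh = 8.025 m = 26.33 ft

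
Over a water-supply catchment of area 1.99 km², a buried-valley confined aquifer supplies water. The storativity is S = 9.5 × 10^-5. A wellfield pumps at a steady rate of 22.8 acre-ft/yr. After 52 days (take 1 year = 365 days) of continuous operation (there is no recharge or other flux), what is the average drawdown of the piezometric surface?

Δh ≈ 21.2 m

A = 1.99 km² = 1.99 × 10^6 m²
Q = 22.8 acre-ft/yr = 77.05 m³/d
ΔV = Q × t = 77.05 m³/d × 52 d = 4007 m³
Δh = ΔV / (S × A) = 4007 / (9.5 × 10^-5 × 1.99 × 10^6) = 21.19 m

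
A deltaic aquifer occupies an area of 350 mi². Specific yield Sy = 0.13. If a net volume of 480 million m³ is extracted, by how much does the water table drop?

Δh ≈ 4.07 m

A = 350 mi² = 9.065 × 10^8 m²
ΔV = 480 million m³ = 4.8 × 10^8 m³
Δh = ΔV / (Sy × A) = 4.8 × 10^8 m³ / (0.13 × 9.065 × 10^8 m²) = 4.073 m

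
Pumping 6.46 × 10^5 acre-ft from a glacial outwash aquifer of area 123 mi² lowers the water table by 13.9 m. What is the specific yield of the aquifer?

A = 123 mi² = 3.186 × 10^8 m²
ΔV = 6.46 × 10^5 acre-ft = 7.968 × 10^8 m³
Sy = ΔV / (A × Δh) = 7.968 × 10^8 m³ / (3.186 × 10^8 m² × 13.9 m) = 0.1799

Sy ≈ 0.18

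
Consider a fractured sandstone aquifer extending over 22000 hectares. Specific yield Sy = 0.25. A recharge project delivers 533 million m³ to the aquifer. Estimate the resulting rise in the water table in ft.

A = 22000 hectares = 2.2 × 10^8 m²
ΔV = 533 million m³ = 5.33 × 10^8 m³
Δh = ΔV / (Sy × A) = 5.33 × 10^8 m³ / (0.25 × 2.2 × 10^8 m²) = 9.691 m
Δh = 9.691 m = 31.79 ft

Δh ≈ 31.8 ft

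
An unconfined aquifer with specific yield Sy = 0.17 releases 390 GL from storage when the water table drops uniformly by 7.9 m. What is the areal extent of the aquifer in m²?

A ≈ 2.9 × 10^8 m²

ΔV = 390 GL = 3.9 × 10^8 m³
A = ΔV / (Sy × Δh) = 3.9 × 10^8 / (0.17 × 7.9) = 2.904 × 10^8 m²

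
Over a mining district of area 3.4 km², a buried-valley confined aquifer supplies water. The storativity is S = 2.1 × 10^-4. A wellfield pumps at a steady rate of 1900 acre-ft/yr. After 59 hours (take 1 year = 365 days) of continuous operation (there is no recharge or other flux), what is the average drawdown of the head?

Δh ≈ 22.1 m

A = 3.4 km² = 3.4 × 10^6 m²
Q = 1900 acre-ft/yr = 6421 m³/d
t = 59 hours = 2.458 d
ΔV = Q × t = 6421 m³/d × 2.458 d = 15780 m³
Δh = ΔV / (S × A) = 15780 / (2.1 × 10^-4 × 3.4 × 10^6) = 22.11 m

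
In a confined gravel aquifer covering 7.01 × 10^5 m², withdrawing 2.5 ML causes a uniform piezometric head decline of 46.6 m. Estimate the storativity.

ΔV = 2.5 ML = 2500 m³
S = ΔV / (A × Δh) = 2500 m³ / (7.01 × 10^5 m² × 46.6 m) = 7.653 × 10^-5

S ≈ 7.7 × 10^-5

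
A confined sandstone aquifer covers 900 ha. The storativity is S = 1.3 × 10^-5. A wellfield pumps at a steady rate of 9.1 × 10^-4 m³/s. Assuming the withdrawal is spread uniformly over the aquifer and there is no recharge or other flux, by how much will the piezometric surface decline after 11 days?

Δh ≈ 7.39 m

A = 900 ha = 9 × 10^6 m²
Q = 9.1 × 10^-4 m³/s = 78.62 m³/d
ΔV = Q × t = 78.62 m³/d × 11 d = 864.9 m³
Δh = ΔV / (S × A) = 864.9 / (1.3 × 10^-5 × 9 × 10^6) = 7.392 m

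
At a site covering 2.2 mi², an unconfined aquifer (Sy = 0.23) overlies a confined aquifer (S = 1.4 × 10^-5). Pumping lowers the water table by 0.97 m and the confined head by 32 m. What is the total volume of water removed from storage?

ΔV ≈ 1.27 × 10^6 m³

A = 2.2 mi² = 5.698 × 10^6 m²
Unconfined: ΔV_u = Sy × A × Δh_u = 0.23 × 5.698 × 10^6 × 0.97 = 1.271 × 10^6 m³
Confined: ΔV_c = S × A × Δh_c = 1.4 × 10^-5 × 5.698 × 10^6 × 32 = 2553 m³
Total ΔV = 1.271 × 10^6 + 2553 = 1.274 × 10^6 m³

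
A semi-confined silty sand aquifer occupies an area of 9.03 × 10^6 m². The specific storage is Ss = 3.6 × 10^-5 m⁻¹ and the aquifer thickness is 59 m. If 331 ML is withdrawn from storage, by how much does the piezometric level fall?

Δh ≈ 17.3 m

S = Ss × b = 3.6 × 10^-5 m⁻¹ × 59 m = 2.124 × 10^-3
ΔV = 331 ML = 3.31 × 10^5 m³
Δh = ΔV / (S × A) = 3.31 × 10^5 m³ / (0.002124 × 9.03 × 10^6 m²) = 17.26 m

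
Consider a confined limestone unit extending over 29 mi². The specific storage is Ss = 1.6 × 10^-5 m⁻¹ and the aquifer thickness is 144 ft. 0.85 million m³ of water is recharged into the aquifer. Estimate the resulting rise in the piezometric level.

b = 144 ft = 43.89 m
S = Ss × b = 1.6 × 10^-5 m⁻¹ × 43.89 m = 7.023 × 10^-4
A = 29 mi² = 7.511 × 10^7 m²
ΔV = 0.85 million m³ = 8.5 × 10^5 m³
Δh = ΔV / (S × A) = 8.5 × 10^5 m³ / (7.023 × 10^-4 × 7.511 × 10^7 m²) = 16.11 m

Δh ≈ 16.1 m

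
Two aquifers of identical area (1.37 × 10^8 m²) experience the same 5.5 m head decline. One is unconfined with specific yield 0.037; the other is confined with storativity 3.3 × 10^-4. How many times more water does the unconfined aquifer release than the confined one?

ΔV_u / ΔV_c ≈ 112

Unconfined: ΔV_u = Sy × A × Δh = 0.037 × 1.37 × 10^8 × 5.5 = 2.788 × 10^7 m³
Confined: ΔV_c = S × A × Δh = 3.3 × 10^-4 × 1.37 × 10^8 × 5.5 = 2.487 × 10^5 m³
Ratio = ΔV_u / ΔV_c = Sy / S = 0.037 / 3.3 × 10^-4 = 112.1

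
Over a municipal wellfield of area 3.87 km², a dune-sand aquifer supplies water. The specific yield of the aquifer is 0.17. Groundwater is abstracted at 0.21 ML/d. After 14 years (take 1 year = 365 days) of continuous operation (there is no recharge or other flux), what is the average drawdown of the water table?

Δh ≈ 1.63 m

A = 3.87 km² = 3.87 × 10^6 m²
Q = 0.21 ML/d = 210 m³/d
t = 14 years = 5110 d
ΔV = Q × t = 210 m³/d × 5110 d = 1.073 × 10^6 m³
Δh = ΔV / (Sy × A) = 1.073 × 10^6 / (0.17 × 3.87 × 10^6) = 1.631 m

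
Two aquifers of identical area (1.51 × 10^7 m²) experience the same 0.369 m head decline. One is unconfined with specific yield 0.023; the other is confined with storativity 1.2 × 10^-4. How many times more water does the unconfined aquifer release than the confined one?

ΔV_u / ΔV_c ≈ 192

Unconfined: ΔV_u = Sy × A × Δh = 0.023 × 1.51 × 10^7 × 0.369 = 1.282 × 10^5 m³
Confined: ΔV_c = S × A × Δh = 1.2 × 10^-4 × 1.51 × 10^7 × 0.369 = 668.6 m³
Ratio = ΔV_u / ΔV_c = Sy / S = 0.023 / 1.2 × 10^-4 = 191.7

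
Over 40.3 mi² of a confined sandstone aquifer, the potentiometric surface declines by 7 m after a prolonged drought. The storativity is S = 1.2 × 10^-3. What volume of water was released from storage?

ΔV ≈ 8.77 × 10^5 m³

A = 40.3 mi² = 1.044 × 10^8 m²
ΔV = S × A × Δh = 0.0012 × 1.044 × 10^8 m² × 7 m = 8.768 × 10^5 m³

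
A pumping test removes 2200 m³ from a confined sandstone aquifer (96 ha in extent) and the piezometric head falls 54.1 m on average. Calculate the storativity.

A = 96 ha = 9.6 × 10^5 m²
S = ΔV / (A × Δh) = 2200 m³ / (9.6 × 10^5 m² × 54.1 m) = 4.236 × 10^-5

S ≈ 4.2 × 10^-5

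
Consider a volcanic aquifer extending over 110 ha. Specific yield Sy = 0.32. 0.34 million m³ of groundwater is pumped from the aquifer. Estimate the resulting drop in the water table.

Δh ≈ 0.966 m

A = 110 ha = 1.1 × 10^6 m²
ΔV = 0.34 million m³ = 3.4 × 10^5 m³
Δh = ΔV / (Sy × A) = 3.4 × 10^5 m³ / (0.32 × 1.1 × 10^6 m²) = 0.9659 m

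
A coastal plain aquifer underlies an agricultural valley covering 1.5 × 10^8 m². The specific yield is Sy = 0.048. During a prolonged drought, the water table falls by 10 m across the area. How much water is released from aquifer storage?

ΔV = Sy × A × Δh = 0.048 × 1.5 × 10^8 m² × 10 m = 7.2 × 10^7 m³

ΔV ≈ 7.2 × 10^7 m³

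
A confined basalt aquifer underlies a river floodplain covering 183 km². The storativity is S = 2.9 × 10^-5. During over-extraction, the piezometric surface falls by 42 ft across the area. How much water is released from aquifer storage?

A = 183 km² = 1.83 × 10^8 m²
Δh = 42 ft = 12.8 m
ΔV = S × A × Δh = 2.9 × 10^-5 × 1.83 × 10^8 m² × 12.8 m = 67940 m³

ΔV ≈ 67900 m³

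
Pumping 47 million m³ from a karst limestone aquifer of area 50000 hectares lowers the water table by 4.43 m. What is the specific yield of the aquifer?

A = 50000 hectares = 5 × 10^8 m²
ΔV = 47 million m³ = 4.7 × 10^7 m³
Sy = ΔV / (A × Δh) = 4.7 × 10^7 m³ / (5 × 10^8 m² × 4.43 m) = 0.02122

Sy ≈ 0.021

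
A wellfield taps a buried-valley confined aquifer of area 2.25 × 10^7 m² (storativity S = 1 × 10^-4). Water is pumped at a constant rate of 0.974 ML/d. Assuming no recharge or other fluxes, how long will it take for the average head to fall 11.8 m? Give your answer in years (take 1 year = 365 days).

ΔV = S × A × Δh = 1 × 10^-4 × 2.25 × 10^7 × 11.8 = 26550 m³
Q = 0.974 ML/d = 974 m³/d
t = ΔV / Q = 26550 m³ / 974 m³/d = 27.26 d
t = 27.26 d ≈ 0.07468 years

t ≈ 0.0747 years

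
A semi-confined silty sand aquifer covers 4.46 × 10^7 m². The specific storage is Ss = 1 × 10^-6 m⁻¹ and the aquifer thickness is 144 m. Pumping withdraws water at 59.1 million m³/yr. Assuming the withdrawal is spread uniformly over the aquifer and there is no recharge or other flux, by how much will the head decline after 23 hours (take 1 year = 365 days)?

Δh ≈ 24.2 m

S = Ss × b = 1 × 10^-6 m⁻¹ × 144 m = 1.44 × 10^-4
Q = 59.1 million m³/yr = 1.619 × 10^5 m³/d
t = 23 hours = 0.9583 d
ΔV = Q × t = 1.619 × 10^5 m³/d × 0.9583 d = 1.552 × 10^5 m³
Δh = ΔV / (S × A) = 1.552 × 10^5 / (1.44 × 10^-4 × 4.46 × 10^7) = 24.16 m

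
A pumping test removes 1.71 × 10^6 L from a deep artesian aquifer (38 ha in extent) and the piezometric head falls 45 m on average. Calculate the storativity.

S ≈ 1 × 10^-4

A = 38 ha = 3.8 × 10^5 m²
ΔV = 1.71 × 10^6 L = 1710 m³
S = ΔV / (A × Δh) = 1710 m³ / (3.8 × 10^5 m² × 45 m) = 1 × 10^-4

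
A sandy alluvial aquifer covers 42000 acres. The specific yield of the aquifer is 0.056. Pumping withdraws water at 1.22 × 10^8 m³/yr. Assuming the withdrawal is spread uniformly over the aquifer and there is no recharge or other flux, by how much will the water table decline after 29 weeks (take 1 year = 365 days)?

Δh ≈ 7.13 m

A = 42000 acres = 1.7 × 10^8 m²
Q = 1.22 × 10^8 m³/yr = 3.342 × 10^5 m³/d
t = 29 weeks = 203 d
ΔV = Q × t = 3.342 × 10^5 m³/d × 203 d = 6.785 × 10^7 m³
Δh = ΔV / (Sy × A) = 6.785 × 10^7 / (0.056 × 1.7 × 10^8) = 7.129 m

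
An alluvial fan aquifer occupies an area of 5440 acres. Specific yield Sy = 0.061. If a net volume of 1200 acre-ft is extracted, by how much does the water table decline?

Δh ≈ 1.1 m

A = 5440 acres = 2.201 × 10^7 m²
ΔV = 1200 acre-ft = 1.48 × 10^6 m³
Δh = ΔV / (Sy × A) = 1.48 × 10^6 m³ / (0.061 × 2.201 × 10^7 m²) = 1.102 m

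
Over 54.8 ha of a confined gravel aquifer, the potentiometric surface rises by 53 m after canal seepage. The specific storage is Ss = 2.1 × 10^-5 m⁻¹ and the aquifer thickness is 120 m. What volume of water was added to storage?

ΔV ≈ 73200 m³

S = Ss × b = 2.1 × 10^-5 m⁻¹ × 120 m = 2.52 × 10^-3
A = 54.8 ha = 5.48 × 10^5 m²
ΔV = S × A × Δh = 0.00252 × 5.48 × 10^5 m² × 53 m = 73190 m³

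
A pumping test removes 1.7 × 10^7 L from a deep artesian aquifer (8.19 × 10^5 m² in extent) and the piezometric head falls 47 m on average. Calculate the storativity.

S ≈ 4.4 × 10^-4

ΔV = 1.7 × 10^7 L = 17000 m³
S = ΔV / (A × Δh) = 17000 m³ / (8.19 × 10^5 m² × 47 m) = 4.416 × 10^-4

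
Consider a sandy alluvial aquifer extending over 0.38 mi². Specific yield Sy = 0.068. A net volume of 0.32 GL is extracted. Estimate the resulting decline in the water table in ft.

A = 0.38 mi² = 9.842 × 10^5 m²
ΔV = 0.32 GL = 3.2 × 10^5 m³
Δh = ΔV / (Sy × A) = 3.2 × 10^5 m³ / (0.068 × 9.842 × 10^5 m²) = 4.781 m
Δh = 4.781 m = 15.69 ft

Δh ≈ 15.7 ft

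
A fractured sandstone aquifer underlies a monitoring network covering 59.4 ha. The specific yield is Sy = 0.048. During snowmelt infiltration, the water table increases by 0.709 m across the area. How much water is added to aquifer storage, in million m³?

ΔV ≈ 0.0202 million m³

A = 59.4 ha = 5.94 × 10^5 m²
ΔV = Sy × A × Δh = 0.048 × 5.94 × 10^5 m² × 0.709 m = 20220 m³
ΔV = 20220 m³ = 0.02022 million m³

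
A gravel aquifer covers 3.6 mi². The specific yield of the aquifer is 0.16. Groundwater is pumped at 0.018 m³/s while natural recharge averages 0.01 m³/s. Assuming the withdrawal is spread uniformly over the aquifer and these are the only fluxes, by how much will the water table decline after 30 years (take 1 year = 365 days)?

A = 3.6 mi² = 9.324 × 10^6 m²
Net abstraction = 0.018 − 0.01 = 0.008 m³/s
Q_net = 0.008 m³/s = 691.2 m³/d
t = 30 years = 10950 d
ΔV = Q × t = 691.2 m³/d × 10950 d = 7.569 × 10^6 m³
Δh = ΔV / (Sy × A) = 7.569 × 10^6 / (0.16 × 9.324 × 10^6) = 5.073 m

Δh ≈ 5.07 m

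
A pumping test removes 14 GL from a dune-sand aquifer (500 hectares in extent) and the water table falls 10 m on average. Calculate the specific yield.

A = 500 hectares = 5 × 10^6 m²
ΔV = 14 GL = 1.4 × 10^7 m³
Sy = ΔV / (A × Δh) = 1.4 × 10^7 m³ / (5 × 10^6 m² × 10 m) = 0.28

Sy ≈ 0.28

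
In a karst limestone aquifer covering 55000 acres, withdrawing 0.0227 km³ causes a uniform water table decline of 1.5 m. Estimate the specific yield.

A = 55000 acres = 2.226 × 10^8 m²
ΔV = 0.0227 km³ = 2.27 × 10^7 m³
Sy = ΔV / (A × Δh) = 2.27 × 10^7 m³ / (2.226 × 10^8 m² × 1.5 m) = 0.06799

Sy ≈ 0.068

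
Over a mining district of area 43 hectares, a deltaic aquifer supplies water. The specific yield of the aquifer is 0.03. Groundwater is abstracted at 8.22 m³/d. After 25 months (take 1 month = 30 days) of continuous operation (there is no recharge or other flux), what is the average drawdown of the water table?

Δh ≈ 0.478 m

A = 43 hectares = 4.3 × 10^5 m²
t = 25 months = 750 d
ΔV = Q × t = 8.22 m³/d × 750 d = 6165 m³
Δh = ΔV / (Sy × A) = 6165 / (0.03 × 4.3 × 10^5) = 0.4779 m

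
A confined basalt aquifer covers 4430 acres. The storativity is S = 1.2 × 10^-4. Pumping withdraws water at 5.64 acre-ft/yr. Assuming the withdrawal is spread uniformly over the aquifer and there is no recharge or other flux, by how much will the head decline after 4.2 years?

A = 4430 acres = 1.793 × 10^7 m²
Q = 5.64 acre-ft/yr = 19.06 m³/d
t = 4.2 years = 1533 d
ΔV = Q × t = 19.06 m³/d × 1533 d = 29220 m³
Δh = ΔV / (S × A) = 29220 / (1.2 × 10^-4 × 1.793 × 10^7) = 13.58 m

Δh ≈ 13.6 m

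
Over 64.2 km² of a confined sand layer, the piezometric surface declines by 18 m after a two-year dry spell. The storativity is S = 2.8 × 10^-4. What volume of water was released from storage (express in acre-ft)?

ΔV ≈ 262 acre-ft

A = 64.2 km² = 6.42 × 10^7 m²
ΔV = S × A × Δh = 2.8 × 10^-4 × 6.42 × 10^7 m² × 18 m = 3.236 × 10^5 m³
ΔV = 3.236 × 10^5 m³ = 262.3 acre-ft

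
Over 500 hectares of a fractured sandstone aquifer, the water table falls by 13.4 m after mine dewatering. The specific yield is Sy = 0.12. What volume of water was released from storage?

A = 500 hectares = 5 × 10^6 m²
ΔV = Sy × A × Δh = 0.12 × 5 × 10^6 m² × 13.4 m = 8.04 × 10^6 m³

ΔV ≈ 8.04 × 10^6 m³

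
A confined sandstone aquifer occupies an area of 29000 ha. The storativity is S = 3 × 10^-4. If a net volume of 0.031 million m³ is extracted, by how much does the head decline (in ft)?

A = 29000 ha = 2.9 × 10^8 m²
ΔV = 0.031 million m³ = 31000 m³
Δh = ΔV / (S × A) = 31000 m³ / (3 × 10^-4 × 2.9 × 10^8 m²) = 0.3563 m
Δh = 0.3563 m = 1.169 ft

Δh ≈ 1.17 ft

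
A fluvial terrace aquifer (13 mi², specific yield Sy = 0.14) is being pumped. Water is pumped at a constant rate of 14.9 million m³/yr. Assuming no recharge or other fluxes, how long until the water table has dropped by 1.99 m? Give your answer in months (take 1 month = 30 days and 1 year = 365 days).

t ≈ 7.66 months

A = 13 mi² = 3.367 × 10^7 m²
ΔV = Sy × A × Δh = 0.14 × 3.367 × 10^7 × 1.99 = 9.38 × 10^6 m³
Q = 14.9 million m³/yr = 40820 m³/d
t = ΔV / Q = 9.38 × 10^6 m³ / 40820 m³/d = 229.8 d
t = 229.8 d ≈ 7.66 months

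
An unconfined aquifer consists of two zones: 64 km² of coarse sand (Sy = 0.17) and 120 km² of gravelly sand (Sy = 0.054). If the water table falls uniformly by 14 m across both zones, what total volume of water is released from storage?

A₁ = 64 km² = 6.4 × 10^7 m²; A₂ = 120 km² = 1.2 × 10^8 m²
ΔV₁ = 0.17 × 6.4 × 10^7 × 14 = 1.523 × 10^8 m³
ΔV₂ = 0.054 × 1.2 × 10^8 × 14 = 9.072 × 10^7 m³
ΔV = ΔV₁ + ΔV₂ = 2.43 × 10^8 m³

ΔV ≈ 2.43 × 10^8 m³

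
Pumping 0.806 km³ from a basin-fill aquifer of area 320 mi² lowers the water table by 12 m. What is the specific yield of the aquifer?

Sy ≈ 0.081

A = 320 mi² = 8.288 × 10^8 m²
ΔV = 0.806 km³ = 8.06 × 10^8 m³
Sy = ΔV / (A × Δh) = 8.06 × 10^8 m³ / (8.288 × 10^8 m² × 12 m) = 0.08104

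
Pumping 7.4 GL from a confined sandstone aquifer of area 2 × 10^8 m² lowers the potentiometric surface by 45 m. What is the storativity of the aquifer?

ΔV = 7.4 GL = 7.4 × 10^6 m³
S = ΔV / (A × Δh) = 7.4 × 10^6 m³ / (2 × 10^8 m² × 45 m) = 8.222 × 10^-4

S ≈ 8.2 × 10^-4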